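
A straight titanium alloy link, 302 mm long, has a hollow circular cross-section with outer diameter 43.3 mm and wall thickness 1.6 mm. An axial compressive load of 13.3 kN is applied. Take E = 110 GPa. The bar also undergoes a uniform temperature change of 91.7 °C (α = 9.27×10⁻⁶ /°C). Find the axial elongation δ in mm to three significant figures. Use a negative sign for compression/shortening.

A = 209.6 mm².
δ_mech = NL/(AE) = -13300·302/(209.6·110000) = -0.1742 mm.
δ_thermal = αLΔT = 9.27e-6·302·91.7 = 0.2567 mm.
δ = δ_mech + δ_thermal = 0.08251 mm.

0.0825 mm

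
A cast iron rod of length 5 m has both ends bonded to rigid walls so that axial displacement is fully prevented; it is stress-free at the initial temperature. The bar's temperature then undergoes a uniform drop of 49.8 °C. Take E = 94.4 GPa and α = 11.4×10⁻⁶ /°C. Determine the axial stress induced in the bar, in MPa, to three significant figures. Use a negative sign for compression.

53.6 MPa

Free thermal expansion αLΔT = 11.4e-6 · 5000 · -49.8 = -2.839 mm.
The walls impose strain ε = −(-2.839)/5000 = 5.6772e-04; σ = Eε = 94400 · 5.6772e-04 = 53.59 MPa.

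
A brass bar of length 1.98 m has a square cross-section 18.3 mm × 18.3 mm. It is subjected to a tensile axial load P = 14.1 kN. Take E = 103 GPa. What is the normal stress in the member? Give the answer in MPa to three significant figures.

42.1 MPa

A = 334.9 mm².
σ = N/A = 14100/334.9 = 42.1 MPa.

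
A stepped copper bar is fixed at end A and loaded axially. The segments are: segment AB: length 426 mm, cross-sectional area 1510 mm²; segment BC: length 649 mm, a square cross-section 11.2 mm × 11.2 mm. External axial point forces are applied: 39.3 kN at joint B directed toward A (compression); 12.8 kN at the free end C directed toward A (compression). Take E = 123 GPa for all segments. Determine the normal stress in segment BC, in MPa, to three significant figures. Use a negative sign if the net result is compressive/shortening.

-102 MPa

Internal axial forces (sectioning from the free end, tension +): N_BC = -12.8 kN, N_AB = -52.1 kN.
A_BC = 125.4 mm².
σ_BC = N_BC/A_BC = -12800/125.4 = -102 MPa.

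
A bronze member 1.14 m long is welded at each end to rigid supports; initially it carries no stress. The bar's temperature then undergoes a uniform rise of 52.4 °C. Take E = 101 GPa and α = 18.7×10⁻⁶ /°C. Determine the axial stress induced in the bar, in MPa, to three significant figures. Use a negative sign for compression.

Free thermal expansion αLΔT = 18.7e-6 · 1140 · 52.4 = 1.117 mm.
The walls impose strain ε = −(1.117)/1140 = -9.7988e-04; σ = Eε = 101000 · -9.7988e-04 = -98.97 MPa.

-99.0 MPa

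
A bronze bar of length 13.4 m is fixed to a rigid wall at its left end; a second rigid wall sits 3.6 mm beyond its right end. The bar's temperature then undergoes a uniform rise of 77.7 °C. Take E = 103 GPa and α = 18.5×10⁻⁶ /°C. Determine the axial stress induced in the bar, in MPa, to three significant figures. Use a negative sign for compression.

Free thermal expansion αLΔT = 18.5e-6 · 13400 · 77.7 = 19.26 mm.
The walls engage after the gap closes; constrained expansion = 19.26 − 3.6 = 15.66 mm.
The walls impose strain ε = −(15.66)/13400 = -1.1688e-03; σ = Eε = 103000 · -1.1688e-03 = -120.4 MPa.

-120 MPa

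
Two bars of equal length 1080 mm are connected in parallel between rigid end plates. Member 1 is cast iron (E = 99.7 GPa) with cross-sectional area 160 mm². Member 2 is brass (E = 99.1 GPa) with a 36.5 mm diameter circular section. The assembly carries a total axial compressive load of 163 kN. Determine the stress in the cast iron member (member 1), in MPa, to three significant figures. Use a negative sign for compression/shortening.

A_2 = 1046 mm².
Equal strain + equilibrium ⇒ each member carries load in proportion to AE: A₁E₁ = 15950000 N, A₂E₂ = 103700000 N, ΣAE = 119600000 N.
σ₁ = P·E₁/ΣAE = -163000·99700/119600000 = -135.8 MPa.

-136 MPa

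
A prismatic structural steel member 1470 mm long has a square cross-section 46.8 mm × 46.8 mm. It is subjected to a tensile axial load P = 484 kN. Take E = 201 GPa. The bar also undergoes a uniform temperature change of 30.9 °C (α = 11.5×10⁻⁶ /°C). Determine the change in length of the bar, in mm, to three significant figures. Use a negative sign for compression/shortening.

A = 2190 mm².
δ_mech = NL/(AE) = 484000·1470/(2190·201000) = 1.616 mm.
δ_thermal = αLΔT = 11.5e-6·1470·30.9 = 0.5224 mm.
δ = δ_mech + δ_thermal = 2.138 mm.

2.14 mm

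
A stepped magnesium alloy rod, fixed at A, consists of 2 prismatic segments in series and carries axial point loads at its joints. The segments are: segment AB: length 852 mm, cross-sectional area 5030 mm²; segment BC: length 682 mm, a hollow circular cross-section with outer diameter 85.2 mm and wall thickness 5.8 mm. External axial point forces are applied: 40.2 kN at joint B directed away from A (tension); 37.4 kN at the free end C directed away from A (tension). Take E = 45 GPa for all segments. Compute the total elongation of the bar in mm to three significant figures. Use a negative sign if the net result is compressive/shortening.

0.684 mm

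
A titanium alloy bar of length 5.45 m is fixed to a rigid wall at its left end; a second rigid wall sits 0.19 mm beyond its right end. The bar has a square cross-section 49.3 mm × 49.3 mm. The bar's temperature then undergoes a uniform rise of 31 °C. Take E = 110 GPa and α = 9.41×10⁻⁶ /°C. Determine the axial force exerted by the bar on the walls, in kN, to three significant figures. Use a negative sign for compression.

-68.7 kN

Free thermal expansion αLΔT = 9.41e-6 · 5450 · 31 = 1.59 mm.
The walls engage after the gap closes; constrained expansion = 1.59 − 0.19 = 1.4 mm.
The walls impose strain ε = −(1.4)/5450 = -2.5685e-04; σ = Eε = 110000 · -2.5685e-04 = -28.25 MPa.
Wall reaction R = σ·A = -28.25·2430 = -68670 N = -68.67 kN.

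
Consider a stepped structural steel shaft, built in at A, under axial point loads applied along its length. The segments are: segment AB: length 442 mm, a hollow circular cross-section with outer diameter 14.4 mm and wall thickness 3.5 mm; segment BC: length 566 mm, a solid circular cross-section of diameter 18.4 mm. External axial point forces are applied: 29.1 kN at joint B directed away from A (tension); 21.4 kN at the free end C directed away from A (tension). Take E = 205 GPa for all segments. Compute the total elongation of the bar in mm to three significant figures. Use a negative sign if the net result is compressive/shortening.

Internal axial forces (sectioning from the free end, tension +): N_BC = 21.4 kN, N_AB = 50.5 kN.
A_AB = 119.9 mm².
A_BC = 265.9 mm².
δ_AB = 50500·442/(119.9·205000) = 0.9085 mm
δ_BC = 21400·566/(265.9·205000) = 0.2222 mm
δ = Σδ_i = 1.131 mm.

1.13 mm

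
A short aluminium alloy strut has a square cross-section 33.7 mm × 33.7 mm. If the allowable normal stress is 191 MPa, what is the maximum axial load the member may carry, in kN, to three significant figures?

217 kN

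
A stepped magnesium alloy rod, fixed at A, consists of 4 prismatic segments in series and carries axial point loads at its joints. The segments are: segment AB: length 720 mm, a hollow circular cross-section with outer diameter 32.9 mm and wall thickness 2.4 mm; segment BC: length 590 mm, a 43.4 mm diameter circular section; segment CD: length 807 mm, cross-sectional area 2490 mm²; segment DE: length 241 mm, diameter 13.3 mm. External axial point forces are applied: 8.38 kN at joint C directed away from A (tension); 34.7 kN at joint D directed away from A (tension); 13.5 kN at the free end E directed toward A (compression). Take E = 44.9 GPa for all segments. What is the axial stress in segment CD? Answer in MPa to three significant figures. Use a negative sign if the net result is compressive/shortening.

8.51 MPa

Internal axial forces (sectioning from the free end, tension +): N_DE = -13.5 kN, N_CD = 21.2 kN, N_BC = 29.58 kN, N_AB = 29.58 kN.
σ_CD = N_CD/A_CD = 21200/2490 = 8.514 MPa.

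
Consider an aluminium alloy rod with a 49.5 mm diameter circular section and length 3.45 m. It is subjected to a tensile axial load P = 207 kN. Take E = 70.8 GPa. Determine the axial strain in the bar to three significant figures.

0.00152

A = 1924 mm².
σ = N/A = 107.6 MPa; ε = σ/E = 107.6/70800 = 1.519e-03.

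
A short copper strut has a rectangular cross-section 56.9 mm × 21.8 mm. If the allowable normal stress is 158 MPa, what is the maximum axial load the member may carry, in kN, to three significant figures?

A = 1240 mm².
P_max = σ_allow · A = 158 · 1240 = 196000 N = 196 kN.

196 kN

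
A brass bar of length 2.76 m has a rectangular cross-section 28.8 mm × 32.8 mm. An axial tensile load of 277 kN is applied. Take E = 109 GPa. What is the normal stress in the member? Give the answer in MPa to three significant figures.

293 MPa

A = 944.6 mm².
σ = N/A = 277000/944.6 = 293.2 MPa.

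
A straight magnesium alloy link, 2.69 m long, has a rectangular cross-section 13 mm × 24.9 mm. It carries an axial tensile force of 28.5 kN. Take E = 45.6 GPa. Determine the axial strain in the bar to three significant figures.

0.00193

A = 323.7 mm².
σ = N/A = 88.04 MPa; ε = σ/E = 88.04/45600 = 1.931e-03.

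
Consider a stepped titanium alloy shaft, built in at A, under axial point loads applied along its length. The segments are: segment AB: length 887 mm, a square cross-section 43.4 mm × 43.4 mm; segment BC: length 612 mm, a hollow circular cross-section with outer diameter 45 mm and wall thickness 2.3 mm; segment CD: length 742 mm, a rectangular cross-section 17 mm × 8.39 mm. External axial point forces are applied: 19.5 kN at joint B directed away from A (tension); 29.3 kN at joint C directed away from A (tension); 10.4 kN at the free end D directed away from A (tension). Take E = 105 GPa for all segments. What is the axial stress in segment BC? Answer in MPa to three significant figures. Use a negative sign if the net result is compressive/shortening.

129 MPa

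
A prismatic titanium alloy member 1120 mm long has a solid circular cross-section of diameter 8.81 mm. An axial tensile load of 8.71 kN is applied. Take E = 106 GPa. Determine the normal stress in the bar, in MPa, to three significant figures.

A = 60.96 mm².
σ = N/A = 8710/60.96 = 142.9 MPa.

143 MPa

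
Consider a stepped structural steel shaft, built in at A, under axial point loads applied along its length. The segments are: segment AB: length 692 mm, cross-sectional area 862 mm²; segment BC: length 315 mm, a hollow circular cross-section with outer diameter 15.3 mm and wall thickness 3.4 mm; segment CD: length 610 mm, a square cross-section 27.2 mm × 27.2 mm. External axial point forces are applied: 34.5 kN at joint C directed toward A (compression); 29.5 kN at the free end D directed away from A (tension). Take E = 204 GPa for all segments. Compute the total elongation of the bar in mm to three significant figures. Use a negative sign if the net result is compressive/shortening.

0.0388 mm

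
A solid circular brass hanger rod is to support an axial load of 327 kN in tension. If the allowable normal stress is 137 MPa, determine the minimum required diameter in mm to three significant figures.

Required area A ≥ P/σ_allow = 327000/137 = 2387 mm².
For a solid circular section, d ≥ √(4A/π) = 55.13 mm.

55.1 mm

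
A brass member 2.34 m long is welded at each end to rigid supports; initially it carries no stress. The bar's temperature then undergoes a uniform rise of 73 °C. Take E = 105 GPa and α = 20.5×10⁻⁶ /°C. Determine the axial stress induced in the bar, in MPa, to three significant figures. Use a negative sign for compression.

Free thermal expansion αLΔT = 20.5e-6 · 2340 · 73 = 3.502 mm.
The walls impose strain ε = −(3.502)/2340 = -1.4965e-03; σ = Eε = 105000 · -1.4965e-03 = -157.1 MPa.

-157 MPa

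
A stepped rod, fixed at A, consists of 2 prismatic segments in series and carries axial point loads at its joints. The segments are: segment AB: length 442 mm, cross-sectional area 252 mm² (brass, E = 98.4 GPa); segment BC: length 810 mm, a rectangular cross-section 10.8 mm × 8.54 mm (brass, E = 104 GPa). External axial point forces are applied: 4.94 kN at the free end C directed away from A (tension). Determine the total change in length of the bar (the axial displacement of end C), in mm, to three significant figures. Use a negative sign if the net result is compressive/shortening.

Internal axial forces (sectioning from the free end, tension +): N_BC = 4.94 kN, N_AB = 4.94 kN.
A_BC = 92.23 mm².
δ_AB = 4940·442/(252·98400) = 0.08805 mm
δ_BC = 4940·810/(92.23·104000) = 0.4172 mm
δ = Σδ_i = 0.5052 mm.

0.505 mm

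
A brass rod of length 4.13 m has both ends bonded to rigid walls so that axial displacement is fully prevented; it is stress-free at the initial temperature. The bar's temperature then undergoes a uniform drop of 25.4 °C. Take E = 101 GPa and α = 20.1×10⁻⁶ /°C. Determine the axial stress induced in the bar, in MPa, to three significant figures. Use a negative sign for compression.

Free thermal expansion αLΔT = 20.1e-6 · 4130 · -25.4 = -2.109 mm.
The walls impose strain ε = −(-2.109)/4130 = 5.1054e-04; σ = Eε = 101000 · 5.1054e-04 = 51.56 MPa.

51.6 MPa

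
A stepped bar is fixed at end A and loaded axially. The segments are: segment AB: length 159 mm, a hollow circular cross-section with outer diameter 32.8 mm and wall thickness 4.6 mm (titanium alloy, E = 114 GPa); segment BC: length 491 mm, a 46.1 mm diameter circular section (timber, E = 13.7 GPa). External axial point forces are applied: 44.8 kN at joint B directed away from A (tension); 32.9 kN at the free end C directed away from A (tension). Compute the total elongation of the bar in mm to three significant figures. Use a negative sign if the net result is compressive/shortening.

0.972 mm

Internal axial forces (sectioning from the free end, tension +): N_BC = 32.9 kN, N_AB = 77.7 kN.
A_AB = 407.5 mm².
A_BC = 1669 mm².
δ_AB = 77700·159/(407.5·114000) = 0.2659 mm
δ_BC = 32900·491/(1669·13700) = 0.7064 mm
δ = Σδ_i = 0.9723 mm.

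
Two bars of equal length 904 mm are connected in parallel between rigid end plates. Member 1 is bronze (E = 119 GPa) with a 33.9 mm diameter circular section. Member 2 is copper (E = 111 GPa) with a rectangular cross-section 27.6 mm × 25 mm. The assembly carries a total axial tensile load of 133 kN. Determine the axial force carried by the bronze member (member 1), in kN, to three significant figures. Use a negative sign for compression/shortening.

A_1 = 902.6 mm².
A_2 = 690 mm².
Equal strain + equilibrium ⇒ each member carries load in proportion to AE: A₁E₁ = 107400000 N, A₂E₂ = 76590000 N, ΣAE = 184000000 N.
F₁ = P·A₁E₁/ΣAE = 133000·107400000/184000000 = 77640 N.

77.6 kN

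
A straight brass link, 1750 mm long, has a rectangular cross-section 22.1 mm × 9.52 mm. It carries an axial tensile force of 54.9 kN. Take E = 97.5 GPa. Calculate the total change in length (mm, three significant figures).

4.68 mm

A = 210.4 mm².
δ_mech = NL/(AE) = 54900·1750/(210.4·97500) = 4.684 mm.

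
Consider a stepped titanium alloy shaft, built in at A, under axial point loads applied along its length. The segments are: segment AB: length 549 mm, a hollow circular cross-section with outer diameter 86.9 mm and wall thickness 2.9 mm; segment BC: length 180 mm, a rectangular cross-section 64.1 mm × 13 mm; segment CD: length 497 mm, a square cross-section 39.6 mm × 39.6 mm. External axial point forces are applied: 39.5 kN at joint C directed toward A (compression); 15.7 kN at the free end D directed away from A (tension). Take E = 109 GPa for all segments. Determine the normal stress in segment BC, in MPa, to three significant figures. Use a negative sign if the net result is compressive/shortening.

Internal axial forces (sectioning from the free end, tension +): N_CD = 15.7 kN, N_BC = -23.8 kN, N_AB = -23.8 kN.
A_BC = 833.3 mm².
σ_BC = N_BC/A_BC = -23800/833.3 = -28.56 MPa.

-28.6 MPa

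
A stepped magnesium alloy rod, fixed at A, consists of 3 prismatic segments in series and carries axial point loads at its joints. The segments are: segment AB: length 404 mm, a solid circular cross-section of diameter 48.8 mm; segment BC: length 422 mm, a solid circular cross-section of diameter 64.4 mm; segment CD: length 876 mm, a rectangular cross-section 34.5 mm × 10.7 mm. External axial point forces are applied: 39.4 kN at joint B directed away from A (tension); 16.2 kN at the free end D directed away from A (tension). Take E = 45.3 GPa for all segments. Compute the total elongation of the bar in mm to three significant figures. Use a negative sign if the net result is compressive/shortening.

1.16 mm

Internal axial forces (sectioning from the free end, tension +): N_CD = 16.2 kN, N_BC = 16.2 kN, N_AB = 55.6 kN.
A_AB = 1870 mm².
A_BC = 3257 mm².
A_CD = 369.1 mm².
δ_AB = 55600·404/(1870·45300) = 0.2651 mm
δ_BC = 16200·422/(3257·45300) = 0.04633 mm
δ_CD = 16200·876/(369.1·45300) = 0.8486 mm
δ = Σδ_i = 1.16 mm.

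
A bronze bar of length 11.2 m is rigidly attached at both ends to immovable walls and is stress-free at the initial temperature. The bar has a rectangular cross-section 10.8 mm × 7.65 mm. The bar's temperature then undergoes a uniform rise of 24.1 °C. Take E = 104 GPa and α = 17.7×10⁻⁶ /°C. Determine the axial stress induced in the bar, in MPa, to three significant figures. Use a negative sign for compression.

Free thermal expansion αLΔT = 17.7e-6 · 11200 · 24.1 = 4.778 mm.
The walls impose strain ε = −(4.778)/11200 = -4.2657e-04; σ = Eε = 104000 · -4.2657e-04 = -44.36 MPa.

-44.4 MPa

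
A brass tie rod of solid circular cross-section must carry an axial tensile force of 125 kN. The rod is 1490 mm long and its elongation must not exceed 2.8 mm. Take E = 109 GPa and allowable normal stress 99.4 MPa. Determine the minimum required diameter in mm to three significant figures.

Required area A ≥ P/σ_allow = 125000/99.4 = 1258 mm².
For a solid circular section, d ≥ √(4A/π) = 40.01 mm.
Elongation limit: A ≥ PL/(Eδ_allow) = 125000·1490/(109000·2.8) = 610.3 mm² ⇒ d ≥ 27.87 mm.
The stress limit governs.

40.0 mm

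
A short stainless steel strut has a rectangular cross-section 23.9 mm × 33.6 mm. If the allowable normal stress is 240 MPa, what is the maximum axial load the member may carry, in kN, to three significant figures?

193 kN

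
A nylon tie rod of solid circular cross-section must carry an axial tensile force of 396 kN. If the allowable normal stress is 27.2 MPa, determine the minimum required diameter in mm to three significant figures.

136 mm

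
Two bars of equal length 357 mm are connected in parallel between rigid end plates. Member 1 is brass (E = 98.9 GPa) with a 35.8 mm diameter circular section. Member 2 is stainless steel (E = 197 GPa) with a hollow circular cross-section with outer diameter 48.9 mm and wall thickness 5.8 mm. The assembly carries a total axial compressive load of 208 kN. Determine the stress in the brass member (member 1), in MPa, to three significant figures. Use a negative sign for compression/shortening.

-80.9 MPa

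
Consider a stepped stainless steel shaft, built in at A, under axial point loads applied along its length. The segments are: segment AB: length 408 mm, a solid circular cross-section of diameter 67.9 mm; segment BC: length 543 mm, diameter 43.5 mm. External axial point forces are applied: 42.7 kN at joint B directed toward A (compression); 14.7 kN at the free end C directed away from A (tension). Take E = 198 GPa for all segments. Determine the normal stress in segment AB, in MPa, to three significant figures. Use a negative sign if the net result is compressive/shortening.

Internal axial forces (sectioning from the free end, tension +): N_BC = 14.7 kN, N_AB = -28 kN.
A_AB = 3621 mm².
σ_AB = N_AB/A_AB = -28000/3621 = -7.733 MPa.

-7.73 MPa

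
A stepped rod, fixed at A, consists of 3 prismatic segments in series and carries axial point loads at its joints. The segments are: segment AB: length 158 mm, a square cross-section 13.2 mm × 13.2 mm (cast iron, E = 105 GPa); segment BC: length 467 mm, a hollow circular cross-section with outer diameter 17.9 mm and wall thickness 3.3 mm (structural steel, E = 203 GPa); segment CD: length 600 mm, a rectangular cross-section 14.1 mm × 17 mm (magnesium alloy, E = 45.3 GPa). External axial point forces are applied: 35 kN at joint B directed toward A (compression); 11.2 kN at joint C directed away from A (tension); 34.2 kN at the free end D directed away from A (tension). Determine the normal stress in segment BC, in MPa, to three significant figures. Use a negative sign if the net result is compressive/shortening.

300 MPa

Internal axial forces (sectioning from the free end, tension +): N_CD = 34.2 kN, N_BC = 45.4 kN, N_AB = 10.4 kN.
A_BC = 151.4 mm².
σ_BC = N_BC/A_BC = 45400/151.4 = 299.9 MPa.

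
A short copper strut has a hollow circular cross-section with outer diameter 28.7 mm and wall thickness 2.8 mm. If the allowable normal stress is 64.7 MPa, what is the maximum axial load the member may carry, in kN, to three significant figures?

A = 227.8 mm².
P_max = σ_allow · A = 64.7 · 227.8 = 14740 N = 14.74 kN.

14.7 kN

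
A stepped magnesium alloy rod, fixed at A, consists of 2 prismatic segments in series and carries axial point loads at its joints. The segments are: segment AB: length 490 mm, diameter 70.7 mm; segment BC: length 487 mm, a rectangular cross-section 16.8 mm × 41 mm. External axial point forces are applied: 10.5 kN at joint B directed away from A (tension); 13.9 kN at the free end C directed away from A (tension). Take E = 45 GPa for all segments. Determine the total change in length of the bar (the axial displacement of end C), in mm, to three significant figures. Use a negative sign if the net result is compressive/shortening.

0.286 mm

Internal axial forces (sectioning from the free end, tension +): N_BC = 13.9 kN, N_AB = 24.4 kN.
A_AB = 3926 mm².
A_BC = 688.8 mm².
δ_AB = 24400·490/(3926·45000) = 0.06768 mm
δ_BC = 13900·487/(688.8·45000) = 0.2184 mm
δ = Σδ_i = 0.2861 mm.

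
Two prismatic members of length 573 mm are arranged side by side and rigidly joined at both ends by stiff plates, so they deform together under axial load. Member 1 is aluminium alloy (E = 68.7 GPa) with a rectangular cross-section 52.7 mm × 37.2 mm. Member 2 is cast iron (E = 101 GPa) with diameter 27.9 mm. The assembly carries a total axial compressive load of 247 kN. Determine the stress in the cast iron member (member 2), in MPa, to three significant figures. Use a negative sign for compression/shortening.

-127 MPa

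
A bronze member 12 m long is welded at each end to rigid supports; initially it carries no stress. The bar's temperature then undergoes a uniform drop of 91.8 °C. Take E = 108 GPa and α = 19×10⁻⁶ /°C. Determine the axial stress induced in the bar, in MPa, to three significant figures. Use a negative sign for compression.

188 MPa

Free thermal expansion αLΔT = 19e-6 · 12000 · -91.8 = -20.93 mm.
The walls impose strain ε = −(-20.93)/12000 = 1.7442e-03; σ = Eε = 108000 · 1.7442e-03 = 188.4 MPa.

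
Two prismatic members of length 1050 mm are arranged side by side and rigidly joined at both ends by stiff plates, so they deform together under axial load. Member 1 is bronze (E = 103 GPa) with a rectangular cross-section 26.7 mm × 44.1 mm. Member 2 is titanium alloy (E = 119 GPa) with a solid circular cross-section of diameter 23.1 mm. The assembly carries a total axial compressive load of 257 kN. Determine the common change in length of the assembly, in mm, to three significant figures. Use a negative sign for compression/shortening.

-1.58 mm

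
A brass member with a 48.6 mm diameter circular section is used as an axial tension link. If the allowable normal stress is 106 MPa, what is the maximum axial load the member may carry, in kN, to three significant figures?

A = 1855 mm².
P_max = σ_allow · A = 106 · 1855 = 196600 N = 196.6 kN.

197 kN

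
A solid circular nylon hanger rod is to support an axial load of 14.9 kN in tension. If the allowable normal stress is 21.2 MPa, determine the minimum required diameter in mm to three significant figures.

29.9 mm

Required area A ≥ P/σ_allow = 14900/21.2 = 702.8 mm².
For a solid circular section, d ≥ √(4A/π) = 29.91 mm.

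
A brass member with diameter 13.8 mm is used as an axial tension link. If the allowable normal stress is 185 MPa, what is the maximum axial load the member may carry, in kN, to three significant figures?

27.7 kN

A = 149.6 mm².
P_max = σ_allow · A = 185 · 149.6 = 27670 N = 27.67 kN.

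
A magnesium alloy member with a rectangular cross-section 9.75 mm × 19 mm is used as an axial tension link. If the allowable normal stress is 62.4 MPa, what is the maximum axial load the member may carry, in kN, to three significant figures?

A = 185.2 mm².
P_max = σ_allow · A = 62.4 · 185.2 = 11560 N = 11.56 kN.

11.6 kN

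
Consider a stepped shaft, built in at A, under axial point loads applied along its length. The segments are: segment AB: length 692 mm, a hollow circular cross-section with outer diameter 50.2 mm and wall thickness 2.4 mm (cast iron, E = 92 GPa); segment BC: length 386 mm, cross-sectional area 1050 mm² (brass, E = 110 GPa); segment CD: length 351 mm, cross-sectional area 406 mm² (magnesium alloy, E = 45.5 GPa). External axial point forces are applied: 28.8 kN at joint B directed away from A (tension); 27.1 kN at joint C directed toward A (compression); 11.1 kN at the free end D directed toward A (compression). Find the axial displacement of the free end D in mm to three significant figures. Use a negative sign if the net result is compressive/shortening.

-0.535 mm

Internal axial forces (sectioning from the free end, tension +): N_CD = -11.1 kN, N_BC = -38.2 kN, N_AB = -9.4 kN.
A_AB = 360.4 mm².
δ_AB = -9400·692/(360.4·92000) = -0.1962 mm
δ_BC = -38200·386/(1050·110000) = -0.1277 mm
δ_CD = -11100·351/(406·45500) = -0.2109 mm
δ = Σδ_i = -0.5348 mm.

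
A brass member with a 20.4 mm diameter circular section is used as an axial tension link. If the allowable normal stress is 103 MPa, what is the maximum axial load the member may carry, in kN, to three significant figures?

A = 326.9 mm².
P_max = σ_allow · A = 103 · 326.9 = 33670 N = 33.67 kN.

33.7 kN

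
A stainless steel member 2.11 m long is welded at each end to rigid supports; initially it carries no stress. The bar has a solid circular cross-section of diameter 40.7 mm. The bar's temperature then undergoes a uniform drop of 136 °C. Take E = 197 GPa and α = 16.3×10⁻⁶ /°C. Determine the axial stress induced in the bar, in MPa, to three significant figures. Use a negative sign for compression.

437 MPa

Free thermal expansion αLΔT = 16.3e-6 · 2110 · -136 = -4.677 mm.
The walls impose strain ε = −(-4.677)/2110 = 2.2168e-03; σ = Eε = 197000 · 2.2168e-03 = 436.7 MPa.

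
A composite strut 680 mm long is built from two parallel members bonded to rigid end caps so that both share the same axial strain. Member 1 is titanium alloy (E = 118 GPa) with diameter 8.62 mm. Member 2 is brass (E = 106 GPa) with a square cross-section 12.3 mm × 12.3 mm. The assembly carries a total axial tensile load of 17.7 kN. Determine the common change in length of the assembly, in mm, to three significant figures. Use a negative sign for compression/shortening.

0.525 mm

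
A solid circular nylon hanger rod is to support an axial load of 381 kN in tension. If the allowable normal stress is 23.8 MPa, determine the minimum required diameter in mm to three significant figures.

Required area A ≥ P/σ_allow = 381000/23.8 = 16010 mm².
For a solid circular section, d ≥ √(4A/π) = 142.8 mm.

143 mm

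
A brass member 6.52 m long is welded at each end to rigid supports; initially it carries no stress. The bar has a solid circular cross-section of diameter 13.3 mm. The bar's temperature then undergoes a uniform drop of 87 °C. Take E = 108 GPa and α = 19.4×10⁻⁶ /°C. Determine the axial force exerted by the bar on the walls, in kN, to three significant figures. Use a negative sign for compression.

25.3 kN

Free thermal expansion αLΔT = 19.4e-6 · 6520 · -87 = -11 mm.
The walls impose strain ε = −(-11)/6520 = 1.6878e-03; σ = Eε = 108000 · 1.6878e-03 = 182.3 MPa.
Wall reaction R = σ·A = 182.3·138.9 = 25320 N = 25.32 kN.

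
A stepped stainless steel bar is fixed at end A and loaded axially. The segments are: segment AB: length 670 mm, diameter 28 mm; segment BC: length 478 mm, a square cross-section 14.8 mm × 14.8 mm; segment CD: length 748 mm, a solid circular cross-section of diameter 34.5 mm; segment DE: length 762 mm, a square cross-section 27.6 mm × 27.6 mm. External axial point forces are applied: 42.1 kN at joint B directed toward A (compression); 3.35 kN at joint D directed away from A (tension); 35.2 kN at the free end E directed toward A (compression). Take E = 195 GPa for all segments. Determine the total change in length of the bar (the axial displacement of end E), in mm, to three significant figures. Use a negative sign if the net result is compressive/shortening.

Internal axial forces (sectioning from the free end, tension +): N_DE = -35.2 kN, N_CD = -31.85 kN, N_BC = -31.85 kN, N_AB = -73.95 kN.
A_AB = 615.8 mm².
A_BC = 219 mm².
A_CD = 934.8 mm².
A_DE = 761.8 mm².
δ_AB = -73950·670/(615.8·195000) = -0.4126 mm
δ_BC = -31850·478/(219·195000) = -0.3564 mm
δ_CD = -31850·748/(934.8·195000) = -0.1307 mm
δ_DE = -35200·762/(761.8·195000) = -0.1806 mm
δ = Σδ_i = -1.08 mm.

-1.08 mm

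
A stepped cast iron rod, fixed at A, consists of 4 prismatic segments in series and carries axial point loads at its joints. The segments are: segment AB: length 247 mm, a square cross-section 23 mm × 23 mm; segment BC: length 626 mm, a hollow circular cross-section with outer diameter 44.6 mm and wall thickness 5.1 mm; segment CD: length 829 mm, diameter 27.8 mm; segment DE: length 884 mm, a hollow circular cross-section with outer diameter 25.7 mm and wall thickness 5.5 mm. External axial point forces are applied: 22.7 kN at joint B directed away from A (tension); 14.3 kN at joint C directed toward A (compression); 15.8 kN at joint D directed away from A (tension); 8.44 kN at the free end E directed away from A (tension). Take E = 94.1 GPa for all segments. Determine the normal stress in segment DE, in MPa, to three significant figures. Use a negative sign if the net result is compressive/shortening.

24.2 MPa

Internal axial forces (sectioning from the free end, tension +): N_DE = 8.44 kN, N_CD = 24.24 kN, N_BC = 9.94 kN, N_AB = 32.64 kN.
A_DE = 349 mm².
σ_DE = N_DE/A_DE = 8440/349 = 24.18 MPa.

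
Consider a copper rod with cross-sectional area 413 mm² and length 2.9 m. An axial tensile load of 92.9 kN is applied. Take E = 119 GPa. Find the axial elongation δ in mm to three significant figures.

5.48 mm

δ_mech = NL/(AE) = 92900·2900/(413·119000) = 5.482 mm.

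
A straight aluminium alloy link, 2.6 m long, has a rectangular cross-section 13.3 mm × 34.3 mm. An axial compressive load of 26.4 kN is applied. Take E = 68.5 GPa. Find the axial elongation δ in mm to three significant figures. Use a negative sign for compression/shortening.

A = 456.2 mm².
δ_mech = NL/(AE) = -26400·2600/(456.2·68500) = -2.197 mm.

-2.20 mm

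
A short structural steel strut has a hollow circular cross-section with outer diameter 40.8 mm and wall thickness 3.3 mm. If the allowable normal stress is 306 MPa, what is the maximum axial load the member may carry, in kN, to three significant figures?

A = 388.8 mm².
P_max = σ_allow · A = 306 · 388.8 = 119000 N = 119 kN.

119 kN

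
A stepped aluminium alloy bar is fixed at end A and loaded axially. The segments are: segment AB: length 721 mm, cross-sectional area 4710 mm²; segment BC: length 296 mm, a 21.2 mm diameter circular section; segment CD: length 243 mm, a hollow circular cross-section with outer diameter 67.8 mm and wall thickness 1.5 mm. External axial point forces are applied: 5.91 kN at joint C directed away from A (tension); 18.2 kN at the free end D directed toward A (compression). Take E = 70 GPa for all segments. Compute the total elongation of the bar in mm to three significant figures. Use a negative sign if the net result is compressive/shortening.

-0.376 mm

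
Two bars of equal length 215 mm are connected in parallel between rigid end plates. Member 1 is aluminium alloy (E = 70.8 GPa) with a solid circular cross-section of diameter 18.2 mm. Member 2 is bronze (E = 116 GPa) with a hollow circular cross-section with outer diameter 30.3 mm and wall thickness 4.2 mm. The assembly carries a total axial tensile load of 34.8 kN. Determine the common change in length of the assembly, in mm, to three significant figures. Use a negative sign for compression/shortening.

0.128 mm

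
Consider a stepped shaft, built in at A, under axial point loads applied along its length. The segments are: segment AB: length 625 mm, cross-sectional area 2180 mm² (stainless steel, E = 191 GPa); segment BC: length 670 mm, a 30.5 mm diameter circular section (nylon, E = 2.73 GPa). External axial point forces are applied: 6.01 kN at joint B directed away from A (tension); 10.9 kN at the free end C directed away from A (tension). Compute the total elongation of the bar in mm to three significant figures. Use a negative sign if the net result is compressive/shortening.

3.69 mm

Internal axial forces (sectioning from the free end, tension +): N_BC = 10.9 kN, N_AB = 16.91 kN.
A_BC = 730.6 mm².
δ_AB = 16910·625/(2180·191000) = 0.02538 mm
δ_BC = 10900·670/(730.6·2730) = 3.661 mm
δ = Σδ_i = 3.687 mm.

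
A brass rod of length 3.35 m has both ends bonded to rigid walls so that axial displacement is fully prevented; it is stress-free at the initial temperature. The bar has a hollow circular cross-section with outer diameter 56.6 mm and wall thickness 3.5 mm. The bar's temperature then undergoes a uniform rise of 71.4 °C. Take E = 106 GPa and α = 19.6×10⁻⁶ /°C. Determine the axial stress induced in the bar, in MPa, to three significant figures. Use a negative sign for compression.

-148 MPa

Free thermal expansion αLΔT = 19.6e-6 · 3350 · 71.4 = 4.688 mm.
The walls impose strain ε = −(4.688)/3350 = -1.3994e-03; σ = Eε = 106000 · -1.3994e-03 = -148.3 MPa.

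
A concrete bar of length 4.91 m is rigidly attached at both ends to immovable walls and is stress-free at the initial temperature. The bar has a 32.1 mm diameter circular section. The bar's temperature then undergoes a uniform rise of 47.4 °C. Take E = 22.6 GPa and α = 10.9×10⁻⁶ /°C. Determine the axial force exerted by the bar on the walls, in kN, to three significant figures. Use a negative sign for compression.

-9.45 kN

Free thermal expansion αLΔT = 10.9e-6 · 4910 · 47.4 = 2.537 mm.
The walls impose strain ε = −(2.537)/4910 = -5.1666e-04; σ = Eε = 22600 · -5.1666e-04 = -11.68 MPa.
Wall reaction R = σ·A = -11.68·809.3 = -9450 N = -9.45 kN.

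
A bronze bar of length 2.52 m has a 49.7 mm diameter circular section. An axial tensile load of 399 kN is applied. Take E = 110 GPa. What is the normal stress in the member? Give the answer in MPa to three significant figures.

A = 1940 mm².
σ = N/A = 399000/1940 = 205.7 MPa.

206 MPa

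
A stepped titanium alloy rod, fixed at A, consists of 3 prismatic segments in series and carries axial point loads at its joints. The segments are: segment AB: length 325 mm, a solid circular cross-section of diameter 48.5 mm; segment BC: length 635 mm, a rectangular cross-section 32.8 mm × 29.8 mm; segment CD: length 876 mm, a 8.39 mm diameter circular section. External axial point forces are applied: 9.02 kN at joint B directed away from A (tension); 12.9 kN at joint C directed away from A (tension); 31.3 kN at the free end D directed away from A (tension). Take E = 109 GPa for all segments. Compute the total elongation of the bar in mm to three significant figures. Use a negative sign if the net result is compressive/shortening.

Internal axial forces (sectioning from the free end, tension +): N_CD = 31.3 kN, N_BC = 44.2 kN, N_AB = 53.22 kN.
A_AB = 1847 mm².
A_BC = 977.4 mm².
A_CD = 55.29 mm².
δ_AB = 53220·325/(1847·109000) = 0.08589 mm
δ_BC = 44200·635/(977.4·109000) = 0.2634 mm
δ_CD = 31300·876/(55.29·109000) = 4.55 mm
δ = Σδ_i = 4.899 mm.

4.90 mm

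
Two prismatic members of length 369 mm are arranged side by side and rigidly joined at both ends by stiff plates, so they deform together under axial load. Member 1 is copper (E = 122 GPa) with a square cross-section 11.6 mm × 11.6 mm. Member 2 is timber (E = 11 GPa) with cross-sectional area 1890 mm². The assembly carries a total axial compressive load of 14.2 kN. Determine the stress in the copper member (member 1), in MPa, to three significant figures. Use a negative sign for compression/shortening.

-46.6 MPa

A_1 = 134.6 mm².
Equal strain + equilibrium ⇒ each member carries load in proportion to AE: A₁E₁ = 16420000 N, A₂E₂ = 20790000 N, ΣAE = 37210000 N.
σ₁ = P·E₁/ΣAE = -14200·122000/37210000 = -46.56 MPa.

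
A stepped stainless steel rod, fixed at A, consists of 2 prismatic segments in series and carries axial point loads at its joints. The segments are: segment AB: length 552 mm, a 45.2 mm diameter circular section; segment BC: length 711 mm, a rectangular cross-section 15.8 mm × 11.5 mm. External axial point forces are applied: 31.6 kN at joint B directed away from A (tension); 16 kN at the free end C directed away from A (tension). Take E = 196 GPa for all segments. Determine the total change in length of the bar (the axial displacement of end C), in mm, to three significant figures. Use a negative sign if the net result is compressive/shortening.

0.403 mm

Internal axial forces (sectioning from the free end, tension +): N_BC = 16 kN, N_AB = 47.6 kN.
A_AB = 1605 mm².
A_BC = 181.7 mm².
δ_AB = 47600·552/(1605·196000) = 0.08355 mm
δ_BC = 16000·711/(181.7·196000) = 0.3194 mm
δ = Σδ_i = 0.403 mm.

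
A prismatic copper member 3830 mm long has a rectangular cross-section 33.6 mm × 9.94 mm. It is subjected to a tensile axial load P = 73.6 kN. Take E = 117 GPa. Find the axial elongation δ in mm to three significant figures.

7.21 mm

A = 334 mm².
δ_mech = NL/(AE) = 73600·3830/(334·117000) = 7.214 mm.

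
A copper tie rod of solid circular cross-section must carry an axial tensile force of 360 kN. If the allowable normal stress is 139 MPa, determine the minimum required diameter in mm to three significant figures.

57.4 mm

Required area A ≥ P/σ_allow = 360000/139 = 2590 mm².
For a solid circular section, d ≥ √(4A/π) = 57.42 mm.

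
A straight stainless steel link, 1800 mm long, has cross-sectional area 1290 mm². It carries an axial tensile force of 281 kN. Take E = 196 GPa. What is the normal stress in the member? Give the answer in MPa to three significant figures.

σ = N/A = 281000/1290 = 217.8 MPa.

218 MPa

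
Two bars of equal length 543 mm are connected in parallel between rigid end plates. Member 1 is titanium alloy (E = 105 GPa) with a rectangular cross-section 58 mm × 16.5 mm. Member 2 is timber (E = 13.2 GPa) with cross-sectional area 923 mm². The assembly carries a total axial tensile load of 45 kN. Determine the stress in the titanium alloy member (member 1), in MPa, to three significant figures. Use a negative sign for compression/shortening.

A_1 = 957 mm².
Equal strain + equilibrium ⇒ each member carries load in proportion to AE: A₁E₁ = 100500000 N, A₂E₂ = 12180000 N, ΣAE = 112700000 N.
σ₁ = P·E₁/ΣAE = 45000·105000/112700000 = 41.94 MPa.

41.9 MPa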